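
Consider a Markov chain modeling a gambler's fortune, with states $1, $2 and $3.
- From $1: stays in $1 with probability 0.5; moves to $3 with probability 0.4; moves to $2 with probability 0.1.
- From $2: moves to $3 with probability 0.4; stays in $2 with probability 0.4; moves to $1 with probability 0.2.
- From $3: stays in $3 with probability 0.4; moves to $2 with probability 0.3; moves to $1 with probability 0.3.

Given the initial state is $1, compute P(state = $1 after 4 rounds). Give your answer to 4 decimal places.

0.3471

Propagate the distribution vector 4 rounds from $1.
After 0 rounds: (1.0000, 0.0000, 0.0000)
After 1 round: (0.5000, 0.1000, 0.4000)
After 2 rounds: (0.3900, 0.2100, 0.4000)
After 3 rounds: (0.3570, 0.2430, 0.4000)
After 4 rounds: (0.3471, 0.2529, 0.4000)
P(in $1 after 4 rounds) = 0.3471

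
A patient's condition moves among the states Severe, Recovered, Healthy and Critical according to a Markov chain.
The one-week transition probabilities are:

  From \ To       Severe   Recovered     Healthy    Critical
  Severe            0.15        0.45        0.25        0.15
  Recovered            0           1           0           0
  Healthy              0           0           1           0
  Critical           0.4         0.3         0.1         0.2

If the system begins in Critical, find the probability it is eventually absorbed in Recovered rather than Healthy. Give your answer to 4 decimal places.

Let h(s) be the probability of absorption at Recovered starting from transient state s. Then h(Recovered) = 1 and h(Healthy) = 0. By first-step analysis:
h(Severe) = 0.15·h(Severe) + 0.45·1 + 0.25·0 + 0.15·h(Critical)
h(Critical) = 0.4·h(Severe) + 0.3·1 + 0.1·0 + 0.2·h(Critical)
Solving: h(Severe) = 0.6532, h(Critical) = 0.7016.
Starting from Critical, the probability is 0.7016.

0.7016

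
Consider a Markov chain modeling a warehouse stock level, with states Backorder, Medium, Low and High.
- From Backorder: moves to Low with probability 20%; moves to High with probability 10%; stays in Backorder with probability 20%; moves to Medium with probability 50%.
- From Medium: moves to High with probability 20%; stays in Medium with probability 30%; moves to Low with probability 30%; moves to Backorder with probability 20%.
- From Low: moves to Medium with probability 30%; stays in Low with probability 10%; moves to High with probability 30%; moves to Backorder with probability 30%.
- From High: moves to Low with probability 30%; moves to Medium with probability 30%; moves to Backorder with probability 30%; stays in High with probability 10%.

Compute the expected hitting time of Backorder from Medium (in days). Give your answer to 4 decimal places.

Let t(s) be the expected number of days to first reach Backorder from state s, with t(Backorder) = 0. Conditioning on the first day:
t(Medium) = 1 + 0.3·t(Medium) + 0.3·t(Low) + 0.2·t(High)
t(Low) = 1 + 0.3·t(Medium) + 0.1·t(Low) + 0.3·t(High)
t(High) = 1 + 0.3·t(Medium) + 0.3·t(Low) + 0.1·t(High)
Solving: t(Medium) = 4.0741, t(Low) = 3.7037, t(High) = 3.7037.
Expected days from Medium to Backorder: 4.0741.

4.0741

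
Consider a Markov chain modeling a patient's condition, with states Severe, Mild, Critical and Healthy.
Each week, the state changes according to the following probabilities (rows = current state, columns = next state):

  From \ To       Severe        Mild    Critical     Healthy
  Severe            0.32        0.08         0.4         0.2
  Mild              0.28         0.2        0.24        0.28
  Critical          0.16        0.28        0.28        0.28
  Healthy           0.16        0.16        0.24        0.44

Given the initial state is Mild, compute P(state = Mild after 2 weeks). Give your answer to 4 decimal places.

0.1744

Propagate the distribution vector 2 weeks from Mild.
After 0 weeks: (0.0000, 1.0000, 0.0000, 0.0000)
After 1 week: (0.2800, 0.2000, 0.2400, 0.2800)
After 2 weeks: (0.2288, 0.1744, 0.2944, 0.3024)
P(in Mild after 2 weeks) = 0.1744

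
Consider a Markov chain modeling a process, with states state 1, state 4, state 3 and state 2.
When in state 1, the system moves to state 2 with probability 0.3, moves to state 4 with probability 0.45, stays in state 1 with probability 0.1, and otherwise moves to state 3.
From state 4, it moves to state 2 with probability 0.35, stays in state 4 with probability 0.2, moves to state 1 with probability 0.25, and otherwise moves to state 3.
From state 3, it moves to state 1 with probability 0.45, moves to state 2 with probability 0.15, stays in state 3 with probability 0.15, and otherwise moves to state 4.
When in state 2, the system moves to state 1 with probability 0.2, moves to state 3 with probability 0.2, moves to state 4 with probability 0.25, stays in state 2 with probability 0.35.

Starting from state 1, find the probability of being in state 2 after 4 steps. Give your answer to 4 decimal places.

Propagate the distribution vector 4 steps from state 1.
After 0 steps: (1.0000, 0.0000, 0.0000, 0.0000)
After 1 step: (0.1000, 0.4500, 0.1500, 0.3000)
After 2 steps: (0.2500, 0.2475, 0.1875, 0.3150)
After 3 steps: (0.2343, 0.2876, 0.1781, 0.3000)
After 4 steps: (0.2355, 0.2825, 0.1794, 0.3027)
P(in state 2 after 4 steps) = 0.3027

0.3027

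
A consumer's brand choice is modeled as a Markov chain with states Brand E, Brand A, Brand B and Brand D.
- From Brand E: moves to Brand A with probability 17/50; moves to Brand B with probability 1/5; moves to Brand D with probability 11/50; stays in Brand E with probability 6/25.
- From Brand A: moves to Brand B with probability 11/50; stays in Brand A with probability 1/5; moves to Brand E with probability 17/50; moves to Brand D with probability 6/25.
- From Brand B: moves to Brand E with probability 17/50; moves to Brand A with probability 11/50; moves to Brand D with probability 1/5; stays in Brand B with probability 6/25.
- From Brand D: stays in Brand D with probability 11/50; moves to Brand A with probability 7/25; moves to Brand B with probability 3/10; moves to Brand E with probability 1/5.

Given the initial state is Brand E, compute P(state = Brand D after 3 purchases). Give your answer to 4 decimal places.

0.2204

Propagate the distribution vector 3 purchases from Brand E.
After 0 purchases: (1.0000, 0.0000, 0.0000, 0.0000)
After 1 purchase: (0.2400, 0.3400, 0.2000, 0.2200)
After 2 purchases: (0.2852, 0.2552, 0.2368, 0.2228)
After 3 purchases: (0.2803, 0.2625, 0.2369, 0.2204)
P(in Brand D after 3 purchases) = 0.2204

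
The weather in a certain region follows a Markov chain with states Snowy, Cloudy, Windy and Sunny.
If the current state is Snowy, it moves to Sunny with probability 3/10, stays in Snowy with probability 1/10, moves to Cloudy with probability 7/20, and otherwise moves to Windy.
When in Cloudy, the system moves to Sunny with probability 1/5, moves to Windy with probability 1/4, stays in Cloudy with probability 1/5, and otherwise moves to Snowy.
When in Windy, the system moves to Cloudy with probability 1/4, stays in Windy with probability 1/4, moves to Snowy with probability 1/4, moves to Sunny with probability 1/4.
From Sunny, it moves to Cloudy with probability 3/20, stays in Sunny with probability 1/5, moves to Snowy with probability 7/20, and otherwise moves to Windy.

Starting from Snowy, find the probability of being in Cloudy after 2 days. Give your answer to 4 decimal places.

Propagate the distribution vector 2 days from Snowy.
After 0 days: (1.0000, 0.0000, 0.0000, 0.0000)
After 1 day: (0.1000, 0.3500, 0.2500, 0.3000)
After 2 days: (0.3000, 0.2125, 0.2650, 0.2225)
P(in Cloudy after 2 days) = 0.2125

0.2125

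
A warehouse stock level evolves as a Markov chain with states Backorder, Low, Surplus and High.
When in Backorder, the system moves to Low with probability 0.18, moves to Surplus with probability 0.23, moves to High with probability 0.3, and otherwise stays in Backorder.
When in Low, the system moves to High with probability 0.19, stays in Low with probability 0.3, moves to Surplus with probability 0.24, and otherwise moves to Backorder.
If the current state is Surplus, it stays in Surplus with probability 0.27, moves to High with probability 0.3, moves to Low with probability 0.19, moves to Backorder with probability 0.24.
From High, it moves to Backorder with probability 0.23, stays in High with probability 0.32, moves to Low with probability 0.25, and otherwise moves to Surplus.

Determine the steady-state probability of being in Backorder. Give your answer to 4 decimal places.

Let the stationary distribution be π with π = πP and π_1 + π_2 + π_3 + π_4 = 1.
π_1 = 0.29·π_1 + 0.27·π_2 + 0.24·π_3 + 0.23·π_4
π_2 = 0.18·π_1 + 0.3·π_2 + 0.19·π_3 + 0.25·π_4
π_3 = 0.23·π_1 + 0.24·π_2 + 0.27·π_3 + 0.2·π_4
Solving with the normalization constraint gives π = (0.2569, 0.2295, 0.2332, 0.2804).
So the stationary probability of Backorder is 0.2569.

0.2569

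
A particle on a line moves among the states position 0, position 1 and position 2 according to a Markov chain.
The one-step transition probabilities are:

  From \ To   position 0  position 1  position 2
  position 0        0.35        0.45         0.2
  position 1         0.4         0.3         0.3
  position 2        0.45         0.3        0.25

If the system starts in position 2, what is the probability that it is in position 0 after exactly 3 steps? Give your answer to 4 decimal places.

0.3926

Propagate the distribution vector 3 steps from position 2.
After 0 steps: (0.0000, 0.0000, 1.0000)
After 1 step: (0.4500, 0.3000, 0.2500)
After 2 steps: (0.3900, 0.3675, 0.2425)
After 3 steps: (0.3926, 0.3585, 0.2489)
P(in position 0 after 3 steps) = 0.3926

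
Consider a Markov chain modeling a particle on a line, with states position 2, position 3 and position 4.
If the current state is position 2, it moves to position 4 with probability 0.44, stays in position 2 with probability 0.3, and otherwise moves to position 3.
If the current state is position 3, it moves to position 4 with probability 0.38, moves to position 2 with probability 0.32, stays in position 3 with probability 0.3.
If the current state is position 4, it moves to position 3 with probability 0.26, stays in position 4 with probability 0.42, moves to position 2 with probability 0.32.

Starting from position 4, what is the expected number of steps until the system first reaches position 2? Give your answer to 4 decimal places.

3.1250

Let t(s) be the expected number of steps to first reach position 2 from state s, with t(position 2) = 0. Conditioning on the first step:
t(position 3) = 1 + 0.3·t(position 3) + 0.38·t(position 4)
t(position 4) = 1 + 0.26·t(position 3) + 0.42·t(position 4)
Solving: t(position 3) = 3.1250, t(position 4) = 3.1250.
Expected steps from position 4 to position 2: 3.1250.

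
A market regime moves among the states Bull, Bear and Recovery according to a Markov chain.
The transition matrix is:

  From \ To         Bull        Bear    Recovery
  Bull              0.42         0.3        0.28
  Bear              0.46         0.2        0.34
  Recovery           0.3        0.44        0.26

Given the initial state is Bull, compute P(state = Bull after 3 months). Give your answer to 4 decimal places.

Propagate the distribution vector 3 months from Bull.
After 0 months: (1.0000, 0.0000, 0.0000)
After 1 month: (0.4200, 0.3000, 0.2800)
After 2 months: (0.3984, 0.3092, 0.2924)
After 3 months: (0.3973, 0.3100, 0.2927)
P(in Bull after 3 months) = 0.3973

0.3973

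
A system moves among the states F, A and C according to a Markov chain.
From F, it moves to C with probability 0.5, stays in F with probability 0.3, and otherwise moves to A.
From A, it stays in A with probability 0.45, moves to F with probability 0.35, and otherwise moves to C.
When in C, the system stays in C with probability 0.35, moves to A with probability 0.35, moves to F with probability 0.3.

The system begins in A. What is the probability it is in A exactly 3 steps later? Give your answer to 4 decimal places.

Propagate the distribution vector 3 steps from A.
After 0 steps: (0.0000, 1.0000, 0.0000)
After 1 step: (0.3500, 0.4500, 0.2000)
After 2 steps: (0.3225, 0.3425, 0.3350)
After 3 steps: (0.3171, 0.3359, 0.3470)
P(in A after 3 steps) = 0.3359

0.3359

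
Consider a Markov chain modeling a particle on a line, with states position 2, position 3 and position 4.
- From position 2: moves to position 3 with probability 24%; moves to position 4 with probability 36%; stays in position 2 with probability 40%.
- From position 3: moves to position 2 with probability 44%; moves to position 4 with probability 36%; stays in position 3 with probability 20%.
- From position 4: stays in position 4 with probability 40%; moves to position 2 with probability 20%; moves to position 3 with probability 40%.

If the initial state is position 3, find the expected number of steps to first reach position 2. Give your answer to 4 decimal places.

2.8571

Let t(s) be the expected number of steps to first reach position 2 from state s, with t(position 2) = 0. Conditioning on the first step:
t(position 3) = 1 + 0.2·t(position 3) + 0.36·t(position 4)
t(position 4) = 1 + 0.4·t(position 3) + 0.4·t(position 4)
Solving: t(position 3) = 2.8571, t(position 4) = 3.5714.
Expected steps from position 3 to position 2: 2.8571.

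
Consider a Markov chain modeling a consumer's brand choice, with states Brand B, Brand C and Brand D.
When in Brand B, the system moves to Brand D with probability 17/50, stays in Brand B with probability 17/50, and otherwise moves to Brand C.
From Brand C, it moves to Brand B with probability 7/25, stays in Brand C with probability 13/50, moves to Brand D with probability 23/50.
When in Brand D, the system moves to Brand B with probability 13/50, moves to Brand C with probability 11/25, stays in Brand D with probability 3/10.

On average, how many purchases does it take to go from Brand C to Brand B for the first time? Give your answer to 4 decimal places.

3.6755

Let t(s) be the expected number of purchases to first reach Brand B from state s, with t(Brand B) = 0. Conditioning on the first purchase:
t(Brand C) = 1 + 0.26·t(Brand C) + 0.46·t(Brand D)
t(Brand D) = 1 + 0.44·t(Brand C) + 0.3·t(Brand D)
Solving: t(Brand C) = 3.6755, t(Brand D) = 3.7389.
Expected purchases from Brand C to Brand B: 3.6755.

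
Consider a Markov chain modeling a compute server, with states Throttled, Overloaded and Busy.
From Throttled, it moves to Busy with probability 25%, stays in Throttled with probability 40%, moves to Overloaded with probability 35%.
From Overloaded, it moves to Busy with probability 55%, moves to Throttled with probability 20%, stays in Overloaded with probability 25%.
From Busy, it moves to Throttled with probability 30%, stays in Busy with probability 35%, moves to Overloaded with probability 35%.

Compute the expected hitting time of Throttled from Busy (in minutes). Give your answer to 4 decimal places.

Let t(s) be the expected number of minutes to first reach Throttled from state s, with t(Throttled) = 0. Conditioning on the first minute:
t(Overloaded) = 1 + 0.25·t(Overloaded) + 0.55·t(Busy)
t(Busy) = 1 + 0.35·t(Overloaded) + 0.35·t(Busy)
Solving: t(Overloaded) = 4.0678, t(Busy) = 3.7288.
Expected minutes from Busy to Throttled: 3.7288.

3.7288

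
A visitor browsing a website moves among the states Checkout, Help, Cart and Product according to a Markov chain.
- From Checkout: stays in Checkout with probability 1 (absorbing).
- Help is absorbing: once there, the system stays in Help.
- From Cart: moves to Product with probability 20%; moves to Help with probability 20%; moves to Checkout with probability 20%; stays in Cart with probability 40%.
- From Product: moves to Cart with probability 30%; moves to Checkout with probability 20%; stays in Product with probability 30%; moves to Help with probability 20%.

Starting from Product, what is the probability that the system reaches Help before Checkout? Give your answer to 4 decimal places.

0.5000

Let h(s) be the probability of absorption at Help starting from transient state s. Then h(Help) = 1 and h(Checkout) = 0. By first-step analysis:
h(Cart) = 0.2·0 + 0.2·1 + 0.4·h(Cart) + 0.2·h(Product)
h(Product) = 0.2·0 + 0.2·1 + 0.3·h(Cart) + 0.3·h(Product)
Solving: h(Cart) = 0.5000, h(Product) = 0.5000.
Starting from Product, the probability is 0.5000.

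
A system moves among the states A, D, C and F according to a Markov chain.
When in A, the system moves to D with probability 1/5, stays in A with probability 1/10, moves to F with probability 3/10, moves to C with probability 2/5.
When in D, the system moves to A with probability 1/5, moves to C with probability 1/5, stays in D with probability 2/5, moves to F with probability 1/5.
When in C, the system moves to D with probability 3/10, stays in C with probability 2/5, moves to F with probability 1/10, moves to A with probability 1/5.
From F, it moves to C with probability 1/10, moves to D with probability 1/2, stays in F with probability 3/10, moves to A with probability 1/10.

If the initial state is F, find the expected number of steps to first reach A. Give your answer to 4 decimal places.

Let t(s) be the expected number of steps to first reach A from state s, with t(A) = 0. Conditioning on the first step:
t(D) = 1 + 0.4·t(D) + 0.2·t(C) + 0.2·t(F)
t(C) = 1 + 0.3·t(D) + 0.4·t(C) + 0.1·t(F)
t(F) = 1 + 0.5·t(D) + 0.1·t(C) + 0.3·t(F)
Solving: t(D) = 5.5469, t(C) = 5.4688, t(F) = 6.1719.
Expected steps from F to A: 6.1719.

6.1719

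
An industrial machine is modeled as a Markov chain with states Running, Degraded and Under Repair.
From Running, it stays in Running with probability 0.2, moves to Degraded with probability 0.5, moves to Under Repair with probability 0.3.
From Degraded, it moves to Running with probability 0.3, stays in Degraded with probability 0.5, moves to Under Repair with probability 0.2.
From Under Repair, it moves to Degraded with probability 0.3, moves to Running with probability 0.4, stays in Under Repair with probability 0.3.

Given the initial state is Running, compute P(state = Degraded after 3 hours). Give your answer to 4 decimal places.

0.4500

Propagate the distribution vector 3 hours from Running.
After 0 hours: (1.0000, 0.0000, 0.0000)
After 1 hour: (0.2000, 0.5000, 0.3000)
After 2 hours: (0.3100, 0.4400, 0.2500)
After 3 hours: (0.2940, 0.4500, 0.2560)
P(in Degraded after 3 hours) = 0.4500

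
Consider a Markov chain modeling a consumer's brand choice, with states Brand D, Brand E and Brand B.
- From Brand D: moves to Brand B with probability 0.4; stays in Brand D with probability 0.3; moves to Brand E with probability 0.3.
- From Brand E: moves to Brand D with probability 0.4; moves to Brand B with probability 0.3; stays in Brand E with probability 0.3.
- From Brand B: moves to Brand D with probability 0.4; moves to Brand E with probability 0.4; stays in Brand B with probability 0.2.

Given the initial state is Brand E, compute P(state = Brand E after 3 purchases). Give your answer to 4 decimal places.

Propagate the distribution vector 3 purchases from Brand E.
After 0 purchases: (0.0000, 1.0000, 0.0000)
After 1 purchase: (0.4000, 0.3000, 0.3000)
After 2 purchases: (0.3600, 0.3300, 0.3100)
After 3 purchases: (0.3640, 0.3310, 0.3050)
P(in Brand E after 3 purchases) = 0.3310

0.3310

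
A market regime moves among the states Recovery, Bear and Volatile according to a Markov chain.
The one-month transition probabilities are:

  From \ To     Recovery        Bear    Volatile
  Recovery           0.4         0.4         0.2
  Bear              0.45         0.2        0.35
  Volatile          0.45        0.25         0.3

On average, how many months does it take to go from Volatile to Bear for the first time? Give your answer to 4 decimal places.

3.1818

Let t(s) be the expected number of months to first reach Bear from state s, with t(Bear) = 0. Conditioning on the first month:
t(Recovery) = 1 + 0.4·t(Recovery) + 0.2·t(Volatile)
t(Volatile) = 1 + 0.45·t(Recovery) + 0.3·t(Volatile)
Solving: t(Recovery) = 2.7273, t(Volatile) = 3.1818.
Expected months from Volatile to Bear: 3.1818.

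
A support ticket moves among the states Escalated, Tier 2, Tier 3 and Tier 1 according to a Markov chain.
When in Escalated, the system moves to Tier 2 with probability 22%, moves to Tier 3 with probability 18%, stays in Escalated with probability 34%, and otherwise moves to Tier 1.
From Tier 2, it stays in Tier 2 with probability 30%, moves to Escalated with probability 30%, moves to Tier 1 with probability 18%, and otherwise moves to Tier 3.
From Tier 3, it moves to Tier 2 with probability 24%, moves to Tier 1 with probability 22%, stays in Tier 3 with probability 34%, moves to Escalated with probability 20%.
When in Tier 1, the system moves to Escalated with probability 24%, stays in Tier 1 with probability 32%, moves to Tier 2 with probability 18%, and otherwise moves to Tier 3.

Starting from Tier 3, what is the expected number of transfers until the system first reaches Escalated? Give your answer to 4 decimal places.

4.2847

Let t(s) be the expected number of transfers to first reach Escalated from state s, with t(Escalated) = 0. Conditioning on the first transfer:
t(Tier 2) = 1 + 0.3·t(Tier 2) + 0.22·t(Tier 3) + 0.18·t(Tier 1)
t(Tier 3) = 1 + 0.24·t(Tier 2) + 0.34·t(Tier 3) + 0.22·t(Tier 1)
t(Tier 1) = 1 + 0.18·t(Tier 2) + 0.26·t(Tier 3) + 0.32·t(Tier 1)
Solving: t(Tier 2) = 3.8357, t(Tier 3) = 4.2847, t(Tier 1) = 4.1242.
Expected transfers from Tier 3 to Escalated: 4.2847.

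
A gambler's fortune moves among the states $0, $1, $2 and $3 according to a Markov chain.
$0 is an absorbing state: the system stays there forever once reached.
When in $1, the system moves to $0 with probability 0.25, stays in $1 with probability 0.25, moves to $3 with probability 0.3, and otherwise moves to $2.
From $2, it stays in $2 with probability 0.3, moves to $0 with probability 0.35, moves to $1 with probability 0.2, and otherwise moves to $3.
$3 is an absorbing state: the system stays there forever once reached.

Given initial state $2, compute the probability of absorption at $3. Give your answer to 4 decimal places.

0.3557

Let h(s) be the probability of absorption at $3 starting from transient state s. Then h($3) = 1 and h($0) = 0. By first-step analysis:
h($1) = 0.25·0 + 0.25·h($1) + 0.2·h($2) + 0.3·1
h($2) = 0.35·0 + 0.2·h($1) + 0.3·h($2) + 0.15·1
Solving: h($1) = 0.4948, h($2) = 0.3557.
Starting from $2, the probability is 0.3557.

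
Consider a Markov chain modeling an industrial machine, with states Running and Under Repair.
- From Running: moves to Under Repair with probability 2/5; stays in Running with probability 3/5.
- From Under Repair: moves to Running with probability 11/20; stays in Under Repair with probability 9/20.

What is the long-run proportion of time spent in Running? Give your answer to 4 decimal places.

Let the stationary distribution be π with π = πP and π_1 + π_2 = 1.
π_1 = 0.6·π_1 + 0.55·π_2
Solving with the normalization constraint gives π = (0.5789, 0.4211).
So the stationary probability of Running is 0.5789.

0.5789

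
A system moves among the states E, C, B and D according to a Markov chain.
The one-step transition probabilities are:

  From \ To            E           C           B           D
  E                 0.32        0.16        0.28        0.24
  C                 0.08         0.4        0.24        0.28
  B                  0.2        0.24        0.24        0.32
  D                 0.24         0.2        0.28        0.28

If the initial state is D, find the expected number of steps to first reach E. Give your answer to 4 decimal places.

Let t(s) be the expected number of steps to first reach E from state s, with t(E) = 0. Conditioning on the first step:
t(C) = 1 + 0.4·t(C) + 0.24·t(B) + 0.28·t(D)
t(B) = 1 + 0.24·t(C) + 0.24·t(B) + 0.32·t(D)
t(D) = 1 + 0.2·t(C) + 0.28·t(B) + 0.28·t(D)
Solving: t(C) = 6.3856, t(B) = 5.5772, t(D) = 5.3316.
Expected steps from D to E: 5.3316.

5.3316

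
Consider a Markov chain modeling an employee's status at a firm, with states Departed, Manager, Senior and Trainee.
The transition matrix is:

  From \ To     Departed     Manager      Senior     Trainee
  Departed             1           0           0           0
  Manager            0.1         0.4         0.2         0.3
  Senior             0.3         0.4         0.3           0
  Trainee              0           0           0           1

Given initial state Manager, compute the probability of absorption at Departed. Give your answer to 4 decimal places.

0.3824

Let h(s) be the probability of absorption at Departed starting from transient state s. Then h(Departed) = 1 and h(Trainee) = 0. By first-step analysis:
h(Manager) = 0.1·1 + 0.4·h(Manager) + 0.2·h(Senior) + 0.3·0
h(Senior) = 0.3·1 + 0.4·h(Manager) + 0.3·h(Senior)
Solving: h(Manager) = 0.3824, h(Senior) = 0.6471.
Starting from Manager, the probability is 0.3824.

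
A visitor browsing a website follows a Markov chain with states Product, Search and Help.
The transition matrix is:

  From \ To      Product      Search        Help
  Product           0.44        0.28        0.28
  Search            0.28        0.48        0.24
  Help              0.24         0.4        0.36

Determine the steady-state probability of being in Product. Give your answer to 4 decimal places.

0.3197

Let the stationary distribution be π with π = πP and π_1 + π_2 + π_3 = 1.
π_1 = 0.44·π_1 + 0.28·π_2 + 0.24·π_3
π_2 = 0.28·π_1 + 0.48·π_2 + 0.4·π_3
Solving with the normalization constraint gives π = (0.3197, 0.3931, 0.2873).
So the stationary probability of Product is 0.3197.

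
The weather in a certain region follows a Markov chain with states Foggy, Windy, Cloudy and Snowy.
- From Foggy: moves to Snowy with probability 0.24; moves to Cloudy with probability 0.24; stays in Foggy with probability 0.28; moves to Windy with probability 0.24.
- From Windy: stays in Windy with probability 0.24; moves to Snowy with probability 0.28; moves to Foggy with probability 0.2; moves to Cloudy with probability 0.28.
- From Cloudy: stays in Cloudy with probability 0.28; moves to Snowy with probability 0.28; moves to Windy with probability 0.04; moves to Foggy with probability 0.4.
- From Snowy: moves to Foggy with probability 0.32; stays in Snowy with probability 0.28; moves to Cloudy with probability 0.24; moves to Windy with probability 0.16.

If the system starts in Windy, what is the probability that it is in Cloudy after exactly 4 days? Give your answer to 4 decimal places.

Propagate the distribution vector 4 days from Windy.
After 0 days: (0.0000, 1.0000, 0.0000, 0.0000)
After 1 day: (0.2000, 0.2400, 0.2800, 0.2800)
After 2 days: (0.3056, 0.1616, 0.2608, 0.2720)
After 3 days: (0.3092, 0.1661, 0.2569, 0.2678)
After 4 days: (0.3083, 0.1672, 0.2569, 0.2676)
P(in Cloudy after 4 days) = 0.2569

0.2569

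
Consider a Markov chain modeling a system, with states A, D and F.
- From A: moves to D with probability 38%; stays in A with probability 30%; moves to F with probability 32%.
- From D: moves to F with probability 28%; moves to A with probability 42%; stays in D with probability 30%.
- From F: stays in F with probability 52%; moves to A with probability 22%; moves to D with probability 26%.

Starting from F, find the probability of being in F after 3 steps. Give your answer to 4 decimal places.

0.3908

Propagate the distribution vector 3 steps from F.
After 0 steps: (0.0000, 0.0000, 1.0000)
After 1 step: (0.2200, 0.2600, 0.5200)
After 2 steps: (0.2896, 0.2968, 0.4136)
After 3 steps: (0.3025, 0.3066, 0.3908)
P(in F after 3 steps) = 0.3908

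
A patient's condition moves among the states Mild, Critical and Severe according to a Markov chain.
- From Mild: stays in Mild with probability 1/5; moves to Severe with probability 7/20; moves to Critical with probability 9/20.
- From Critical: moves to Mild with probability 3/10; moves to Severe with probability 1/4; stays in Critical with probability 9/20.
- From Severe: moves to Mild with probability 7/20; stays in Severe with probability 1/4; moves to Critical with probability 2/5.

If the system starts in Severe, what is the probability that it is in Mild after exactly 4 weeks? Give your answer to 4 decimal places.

Propagate the distribution vector 4 weeks from Severe.
After 0 weeks: (0.0000, 0.0000, 1.0000)
After 1 week: (0.3500, 0.4000, 0.2500)
After 2 weeks: (0.2775, 0.4375, 0.2850)
After 3 weeks: (0.2865, 0.4358, 0.2778)
After 4 weeks: (0.2852, 0.4361, 0.2787)
P(in Mild after 4 weeks) = 0.2852

0.2852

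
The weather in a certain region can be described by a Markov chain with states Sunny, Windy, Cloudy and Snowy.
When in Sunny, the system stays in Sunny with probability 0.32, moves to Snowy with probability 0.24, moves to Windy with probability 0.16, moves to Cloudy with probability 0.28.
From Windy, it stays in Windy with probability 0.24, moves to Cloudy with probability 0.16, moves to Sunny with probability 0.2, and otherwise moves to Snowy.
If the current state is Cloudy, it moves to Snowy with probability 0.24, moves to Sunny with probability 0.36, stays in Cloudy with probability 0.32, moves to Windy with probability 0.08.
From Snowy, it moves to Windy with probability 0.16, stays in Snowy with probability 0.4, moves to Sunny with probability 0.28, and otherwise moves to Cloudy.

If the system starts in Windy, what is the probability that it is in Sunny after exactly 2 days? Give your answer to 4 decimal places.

Propagate the distribution vector 2 days from Windy.
After 0 days: (0.0000, 1.0000, 0.0000, 0.0000)
After 1 day: (0.2000, 0.2400, 0.1600, 0.4000)
After 2 days: (0.2816, 0.1664, 0.2096, 0.3424)
P(in Sunny after 2 days) = 0.2816

0.2816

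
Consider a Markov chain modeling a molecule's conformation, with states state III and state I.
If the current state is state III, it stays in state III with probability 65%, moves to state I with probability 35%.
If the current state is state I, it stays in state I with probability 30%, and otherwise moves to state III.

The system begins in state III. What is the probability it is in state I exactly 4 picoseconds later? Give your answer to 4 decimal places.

Propagate the distribution vector 4 picoseconds from state III.
After 0 picoseconds: (1.0000, 0.0000)
After 1 picosecond: (0.6500, 0.3500)
After 2 picoseconds: (0.6675, 0.3325)
After 3 picoseconds: (0.6666, 0.3334)
After 4 picoseconds: (0.6667, 0.3333)
P(in state I after 4 picoseconds) = 0.3333

0.3333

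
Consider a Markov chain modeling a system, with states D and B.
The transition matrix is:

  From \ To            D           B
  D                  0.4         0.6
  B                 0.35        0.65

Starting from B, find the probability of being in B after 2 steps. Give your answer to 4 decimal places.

0.6325

Sum over the intermediate state after 1 step:
P = P(B→D)·P(D→B) + P(B→B)·P(B→B)
  = 0.35×0.6 + 0.65×0.65
  = 0.2100 + 0.4225 = 0.6325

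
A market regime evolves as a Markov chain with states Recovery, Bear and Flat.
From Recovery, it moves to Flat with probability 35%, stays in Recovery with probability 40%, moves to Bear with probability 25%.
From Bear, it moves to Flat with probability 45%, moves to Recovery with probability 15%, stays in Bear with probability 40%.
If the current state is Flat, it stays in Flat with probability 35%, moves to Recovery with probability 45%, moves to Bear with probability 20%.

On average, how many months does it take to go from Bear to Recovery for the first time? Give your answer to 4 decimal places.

3.6667

Let t(s) be the expected number of months to first reach Recovery from state s, with t(Recovery) = 0. Conditioning on the first month:
t(Bear) = 1 + 0.4·t(Bear) + 0.45·t(Flat)
t(Flat) = 1 + 0.2·t(Bear) + 0.35·t(Flat)
Solving: t(Bear) = 3.6667, t(Flat) = 2.6667.
Expected months from Bear to Recovery: 3.6667.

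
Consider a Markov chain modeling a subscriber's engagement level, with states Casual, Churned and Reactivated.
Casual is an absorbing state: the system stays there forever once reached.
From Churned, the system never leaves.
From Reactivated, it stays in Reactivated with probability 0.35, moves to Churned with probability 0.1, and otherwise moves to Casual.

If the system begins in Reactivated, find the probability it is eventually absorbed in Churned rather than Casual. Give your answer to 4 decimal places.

0.1538

Let h(s) be the probability of absorption at Churned starting from transient state s. Then h(Churned) = 1 and h(Casual) = 0. By first-step analysis:
h(Reactivated) = 0.55·0 + 0.1·1 + 0.35·h(Reactivated)
Solving: h(Reactivated) = 0.1538.
Starting from Reactivated, the probability is 0.1538.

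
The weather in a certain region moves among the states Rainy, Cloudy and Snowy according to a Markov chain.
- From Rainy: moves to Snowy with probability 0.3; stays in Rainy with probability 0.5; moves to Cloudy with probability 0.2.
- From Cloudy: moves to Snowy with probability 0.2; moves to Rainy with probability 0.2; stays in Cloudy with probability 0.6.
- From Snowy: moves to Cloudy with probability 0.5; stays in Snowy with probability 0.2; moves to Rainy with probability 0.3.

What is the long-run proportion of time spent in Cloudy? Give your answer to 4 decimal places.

0.4493

Let the stationary distribution be π with π = πP and π_1 + π_2 + π_3 = 1.
π_1 = 0.5·π_1 + 0.2·π_2 + 0.3·π_3
π_2 = 0.2·π_1 + 0.6·π_2 + 0.5·π_3
Solving with the normalization constraint gives π = (0.3188, 0.4493, 0.2319).
So the stationary probability of Cloudy is 0.4493.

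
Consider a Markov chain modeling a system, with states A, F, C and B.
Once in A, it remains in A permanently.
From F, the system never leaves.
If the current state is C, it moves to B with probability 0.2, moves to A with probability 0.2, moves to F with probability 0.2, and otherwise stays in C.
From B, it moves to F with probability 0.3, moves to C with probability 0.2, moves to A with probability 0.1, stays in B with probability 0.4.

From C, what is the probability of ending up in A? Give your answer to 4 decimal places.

0.4375

Let h(s) be the probability of absorption at A starting from transient state s. Then h(A) = 1 and h(F) = 0. By first-step analysis:
h(C) = 0.2·1 + 0.2·0 + 0.4·h(C) + 0.2·h(B)
h(B) = 0.1·1 + 0.3·0 + 0.2·h(C) + 0.4·h(B)
Solving: h(C) = 0.4375, h(B) = 0.3125.
Starting from C, the probability is 0.4375.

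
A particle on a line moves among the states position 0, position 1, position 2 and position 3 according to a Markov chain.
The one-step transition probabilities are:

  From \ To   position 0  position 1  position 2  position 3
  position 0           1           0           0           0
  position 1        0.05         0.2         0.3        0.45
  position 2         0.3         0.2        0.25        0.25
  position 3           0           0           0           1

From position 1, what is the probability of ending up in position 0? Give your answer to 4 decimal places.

0.2361

Let h(s) be the probability of absorption at position 0 starting from transient state s. Then h(position 0) = 1 and h(position 3) = 0. By first-step analysis:
h(position 1) = 0.05·1 + 0.2·h(position 1) + 0.3·h(position 2) + 0.45·0
h(position 2) = 0.3·1 + 0.2·h(position 1) + 0.25·h(position 2) + 0.25·0
Solving: h(position 1) = 0.2361, h(position 2) = 0.4630.
Starting from position 1, the probability is 0.2361.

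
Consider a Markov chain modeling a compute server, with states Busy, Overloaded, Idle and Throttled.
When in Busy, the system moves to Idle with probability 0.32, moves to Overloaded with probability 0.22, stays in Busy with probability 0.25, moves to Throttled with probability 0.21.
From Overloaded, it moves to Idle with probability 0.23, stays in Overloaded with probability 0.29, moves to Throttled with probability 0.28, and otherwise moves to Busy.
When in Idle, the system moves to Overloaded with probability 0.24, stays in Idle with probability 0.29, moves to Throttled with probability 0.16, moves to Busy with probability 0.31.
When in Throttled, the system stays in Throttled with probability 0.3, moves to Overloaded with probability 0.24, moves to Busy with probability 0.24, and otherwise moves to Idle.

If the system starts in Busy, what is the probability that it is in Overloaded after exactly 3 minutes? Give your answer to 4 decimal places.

Propagate the distribution vector 3 minutes from Busy.
After 0 minutes: (1.0000, 0.0000, 0.0000, 0.0000)
After 1 minute: (0.2500, 0.2200, 0.3200, 0.2100)
After 2 minutes: (0.2561, 0.2460, 0.2696, 0.2283)
After 3 minutes: (0.2516, 0.2472, 0.2669, 0.2343)
P(in Overloaded after 3 minutes) = 0.2472

0.2472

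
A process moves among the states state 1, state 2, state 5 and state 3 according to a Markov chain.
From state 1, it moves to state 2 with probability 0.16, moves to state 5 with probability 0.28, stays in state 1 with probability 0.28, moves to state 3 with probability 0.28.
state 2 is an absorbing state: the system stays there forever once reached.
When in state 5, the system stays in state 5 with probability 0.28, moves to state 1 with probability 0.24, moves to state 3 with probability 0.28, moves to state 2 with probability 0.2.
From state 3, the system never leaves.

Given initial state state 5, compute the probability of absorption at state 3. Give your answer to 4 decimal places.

0.5957

Let h(s) be the probability of absorption at state 3 starting from transient state s. Then h(state 3) = 1 and h(state 2) = 0. By first-step analysis:
h(state 1) = 0.28·h(state 1) + 0.16·0 + 0.28·h(state 5) + 0.28·1
h(state 5) = 0.24·h(state 1) + 0.2·0 + 0.28·h(state 5) + 0.28·1
Solving: h(state 1) = 0.6206, h(state 5) = 0.5957.
Starting from state 5, the probability is 0.5957.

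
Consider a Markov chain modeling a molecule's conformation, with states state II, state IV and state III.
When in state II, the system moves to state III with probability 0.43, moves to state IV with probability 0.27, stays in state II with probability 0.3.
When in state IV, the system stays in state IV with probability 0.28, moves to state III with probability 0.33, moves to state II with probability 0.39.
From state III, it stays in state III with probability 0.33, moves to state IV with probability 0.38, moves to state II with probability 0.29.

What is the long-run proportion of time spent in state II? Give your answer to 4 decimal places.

Let the stationary distribution be π with π = πP and π_1 + π_2 + π_3 = 1.
π_1 = 0.3·π_1 + 0.39·π_2 + 0.29·π_3
π_2 = 0.27·π_1 + 0.28·π_2 + 0.38·π_3
Solving with the normalization constraint gives π = (0.3245, 0.3130, 0.3625).
So the stationary probability of state II is 0.3245.

0.3245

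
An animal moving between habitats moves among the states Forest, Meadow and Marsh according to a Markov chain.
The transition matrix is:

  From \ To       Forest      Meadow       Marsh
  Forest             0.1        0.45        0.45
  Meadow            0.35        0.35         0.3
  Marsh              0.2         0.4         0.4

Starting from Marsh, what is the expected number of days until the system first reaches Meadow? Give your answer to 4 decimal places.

2.4444

Let t(s) be the expected number of days to first reach Meadow from state s, with t(Meadow) = 0. Conditioning on the first day:
t(Forest) = 1 + 0.1·t(Forest) + 0.45·t(Marsh)
t(Marsh) = 1 + 0.2·t(Forest) + 0.4·t(Marsh)
Solving: t(Forest) = 2.3333, t(Marsh) = 2.4444.
Expected days from Marsh to Meadow: 2.4444.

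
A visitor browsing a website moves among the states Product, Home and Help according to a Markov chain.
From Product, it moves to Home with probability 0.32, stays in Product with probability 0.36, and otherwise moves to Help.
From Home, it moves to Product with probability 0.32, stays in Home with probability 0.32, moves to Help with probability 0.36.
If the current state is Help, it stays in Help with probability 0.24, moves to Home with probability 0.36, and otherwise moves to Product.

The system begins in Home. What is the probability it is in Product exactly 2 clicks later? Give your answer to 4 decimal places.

Sum over the intermediate state after 1 click:
P = P(Home→Product)·P(Product→Product) + P(Home→Home)·P(Home→Product) + P(Home→Help)·P(Help→Product)
  = 0.32×0.36 + 0.32×0.32 + 0.36×0.4
  = 0.1152 + 0.1024 + 0.1440 = 0.3616

0.3616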